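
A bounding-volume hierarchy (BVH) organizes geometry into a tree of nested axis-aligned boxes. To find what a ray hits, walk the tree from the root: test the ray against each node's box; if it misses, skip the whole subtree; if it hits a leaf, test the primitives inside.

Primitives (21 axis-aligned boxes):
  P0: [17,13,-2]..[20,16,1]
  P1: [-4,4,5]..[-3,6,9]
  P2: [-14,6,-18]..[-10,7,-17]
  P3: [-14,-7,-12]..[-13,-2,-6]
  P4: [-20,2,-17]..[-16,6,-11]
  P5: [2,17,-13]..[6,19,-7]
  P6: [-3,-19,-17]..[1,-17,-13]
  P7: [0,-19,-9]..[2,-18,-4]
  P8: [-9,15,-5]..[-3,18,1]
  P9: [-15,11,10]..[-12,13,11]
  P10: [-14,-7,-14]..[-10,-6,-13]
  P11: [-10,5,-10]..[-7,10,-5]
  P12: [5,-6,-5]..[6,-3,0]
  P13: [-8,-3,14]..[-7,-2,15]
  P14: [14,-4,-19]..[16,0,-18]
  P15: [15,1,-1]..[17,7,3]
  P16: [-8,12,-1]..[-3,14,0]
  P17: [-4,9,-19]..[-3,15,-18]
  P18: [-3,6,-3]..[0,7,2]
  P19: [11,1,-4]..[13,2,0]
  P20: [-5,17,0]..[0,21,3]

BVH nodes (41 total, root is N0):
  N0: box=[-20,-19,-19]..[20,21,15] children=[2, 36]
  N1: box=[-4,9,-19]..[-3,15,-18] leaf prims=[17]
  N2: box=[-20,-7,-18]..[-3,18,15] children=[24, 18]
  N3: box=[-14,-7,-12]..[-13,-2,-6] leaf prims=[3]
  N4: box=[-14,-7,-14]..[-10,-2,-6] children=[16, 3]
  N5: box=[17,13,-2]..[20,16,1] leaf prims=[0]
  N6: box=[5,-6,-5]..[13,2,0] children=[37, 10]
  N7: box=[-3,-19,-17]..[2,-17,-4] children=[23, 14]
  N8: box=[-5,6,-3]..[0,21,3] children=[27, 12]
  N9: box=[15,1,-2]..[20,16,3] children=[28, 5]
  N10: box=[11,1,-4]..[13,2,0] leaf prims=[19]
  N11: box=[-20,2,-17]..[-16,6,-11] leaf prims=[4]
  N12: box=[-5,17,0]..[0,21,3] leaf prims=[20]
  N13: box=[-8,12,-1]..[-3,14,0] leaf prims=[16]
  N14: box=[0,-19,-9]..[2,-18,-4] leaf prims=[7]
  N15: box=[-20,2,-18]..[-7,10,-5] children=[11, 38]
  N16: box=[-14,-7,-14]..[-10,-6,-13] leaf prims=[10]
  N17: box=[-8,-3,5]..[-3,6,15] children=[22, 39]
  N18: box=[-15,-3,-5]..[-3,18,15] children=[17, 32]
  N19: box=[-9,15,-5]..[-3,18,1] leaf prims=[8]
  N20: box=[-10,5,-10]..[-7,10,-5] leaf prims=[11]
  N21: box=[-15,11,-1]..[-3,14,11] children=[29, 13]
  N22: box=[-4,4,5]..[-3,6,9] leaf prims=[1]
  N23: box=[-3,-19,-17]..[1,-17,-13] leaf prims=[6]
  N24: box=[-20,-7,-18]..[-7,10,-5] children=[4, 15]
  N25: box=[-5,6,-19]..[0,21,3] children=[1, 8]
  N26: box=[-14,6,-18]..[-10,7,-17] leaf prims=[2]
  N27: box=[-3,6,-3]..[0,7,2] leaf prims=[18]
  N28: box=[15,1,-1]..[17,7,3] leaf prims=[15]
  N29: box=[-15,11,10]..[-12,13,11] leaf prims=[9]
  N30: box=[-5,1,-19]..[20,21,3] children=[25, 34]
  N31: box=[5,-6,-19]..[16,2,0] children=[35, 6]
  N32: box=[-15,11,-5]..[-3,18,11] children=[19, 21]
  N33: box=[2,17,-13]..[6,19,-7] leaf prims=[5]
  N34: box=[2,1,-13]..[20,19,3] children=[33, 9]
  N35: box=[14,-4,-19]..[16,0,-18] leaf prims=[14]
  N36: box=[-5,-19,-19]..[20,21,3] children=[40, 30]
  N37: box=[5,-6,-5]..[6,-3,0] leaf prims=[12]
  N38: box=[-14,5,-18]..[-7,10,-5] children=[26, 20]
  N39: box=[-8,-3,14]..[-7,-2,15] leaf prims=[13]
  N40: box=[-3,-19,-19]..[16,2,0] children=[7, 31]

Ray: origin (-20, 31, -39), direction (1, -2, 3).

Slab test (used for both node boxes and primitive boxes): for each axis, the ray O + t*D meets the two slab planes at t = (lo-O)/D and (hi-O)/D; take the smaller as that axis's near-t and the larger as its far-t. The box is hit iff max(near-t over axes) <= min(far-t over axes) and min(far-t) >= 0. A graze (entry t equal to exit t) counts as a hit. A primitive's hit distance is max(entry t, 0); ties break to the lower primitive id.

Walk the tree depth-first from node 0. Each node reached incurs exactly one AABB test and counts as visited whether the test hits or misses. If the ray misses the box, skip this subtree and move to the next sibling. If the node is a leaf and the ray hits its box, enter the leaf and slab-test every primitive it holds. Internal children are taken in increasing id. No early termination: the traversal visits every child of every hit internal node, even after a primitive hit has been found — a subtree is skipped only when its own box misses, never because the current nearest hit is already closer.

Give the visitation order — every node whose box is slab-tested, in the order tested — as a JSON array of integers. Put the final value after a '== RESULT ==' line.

Traverse from the root:
N0 x:[0,40] y:[5,25] z:[20/3,18] -> hit [20/3,18], descend [2, 36]
  N2 x:[0,17] y:[13/2,19] z:[7,18] -> hit [7,17], descend [18, 24]
    N18 x:[5,17] y:[13/2,17] z:[34/3,18] -> hit [34/3,17], descend [17, 32]
      N17 x:[12,17] y:[25/2,17] z:[44/3,18] -> hit [44/3,17], descend [22, 39]
        N22 x:[16,17] y:[25/2,27/2] z:[44/3,16] -> miss, prune
        N39 x:[12,13] y:[33/2,17] z:[53/3,18] -> miss, prune
      N32 x:[5,17] y:[13/2,10] z:[34/3,50/3] -> miss, prune
    N24 x:[0,13] y:[21/2,19] z:[7,34/3] -> hit [21/2,34/3], descend [4, 15]
      N4 x:[6,10] y:[33/2,19] z:[25/3,11] -> miss, prune
      N15 x:[0,13] y:[21/2,29/2] z:[7,34/3] -> hit [21/2,34/3], descend [11, 38]
        N11 x:[0,4] y:[25/2,29/2] z:[22/3,28/3] -> miss, prune
        N38 x:[6,13] y:[21/2,13] z:[7,34/3] -> hit [21/2,34/3], descend [20, 26]
          N20 x:[10,13] y:[21/2,13] z:[29/3,34/3] -> hit [21/2,34/3] leaf, test {P11@t=21/2}
          N26 x:[6,10] y:[12,25/2] z:[7,22/3] -> miss, prune
  N36 x:[15,40] y:[5,25] z:[20/3,14] -> miss, prune

15 AABB tests over nodes [0, 2, 18, 17, 22, 39, 32, 24, 4, 15, 11, 38, 20, 26, 36]; 1 leaf entered; closest P11.

== RESULT ==
[0, 2, 18, 17, 22, 39, 32, 24, 4, 15, 11, 38, 20, 26, 36]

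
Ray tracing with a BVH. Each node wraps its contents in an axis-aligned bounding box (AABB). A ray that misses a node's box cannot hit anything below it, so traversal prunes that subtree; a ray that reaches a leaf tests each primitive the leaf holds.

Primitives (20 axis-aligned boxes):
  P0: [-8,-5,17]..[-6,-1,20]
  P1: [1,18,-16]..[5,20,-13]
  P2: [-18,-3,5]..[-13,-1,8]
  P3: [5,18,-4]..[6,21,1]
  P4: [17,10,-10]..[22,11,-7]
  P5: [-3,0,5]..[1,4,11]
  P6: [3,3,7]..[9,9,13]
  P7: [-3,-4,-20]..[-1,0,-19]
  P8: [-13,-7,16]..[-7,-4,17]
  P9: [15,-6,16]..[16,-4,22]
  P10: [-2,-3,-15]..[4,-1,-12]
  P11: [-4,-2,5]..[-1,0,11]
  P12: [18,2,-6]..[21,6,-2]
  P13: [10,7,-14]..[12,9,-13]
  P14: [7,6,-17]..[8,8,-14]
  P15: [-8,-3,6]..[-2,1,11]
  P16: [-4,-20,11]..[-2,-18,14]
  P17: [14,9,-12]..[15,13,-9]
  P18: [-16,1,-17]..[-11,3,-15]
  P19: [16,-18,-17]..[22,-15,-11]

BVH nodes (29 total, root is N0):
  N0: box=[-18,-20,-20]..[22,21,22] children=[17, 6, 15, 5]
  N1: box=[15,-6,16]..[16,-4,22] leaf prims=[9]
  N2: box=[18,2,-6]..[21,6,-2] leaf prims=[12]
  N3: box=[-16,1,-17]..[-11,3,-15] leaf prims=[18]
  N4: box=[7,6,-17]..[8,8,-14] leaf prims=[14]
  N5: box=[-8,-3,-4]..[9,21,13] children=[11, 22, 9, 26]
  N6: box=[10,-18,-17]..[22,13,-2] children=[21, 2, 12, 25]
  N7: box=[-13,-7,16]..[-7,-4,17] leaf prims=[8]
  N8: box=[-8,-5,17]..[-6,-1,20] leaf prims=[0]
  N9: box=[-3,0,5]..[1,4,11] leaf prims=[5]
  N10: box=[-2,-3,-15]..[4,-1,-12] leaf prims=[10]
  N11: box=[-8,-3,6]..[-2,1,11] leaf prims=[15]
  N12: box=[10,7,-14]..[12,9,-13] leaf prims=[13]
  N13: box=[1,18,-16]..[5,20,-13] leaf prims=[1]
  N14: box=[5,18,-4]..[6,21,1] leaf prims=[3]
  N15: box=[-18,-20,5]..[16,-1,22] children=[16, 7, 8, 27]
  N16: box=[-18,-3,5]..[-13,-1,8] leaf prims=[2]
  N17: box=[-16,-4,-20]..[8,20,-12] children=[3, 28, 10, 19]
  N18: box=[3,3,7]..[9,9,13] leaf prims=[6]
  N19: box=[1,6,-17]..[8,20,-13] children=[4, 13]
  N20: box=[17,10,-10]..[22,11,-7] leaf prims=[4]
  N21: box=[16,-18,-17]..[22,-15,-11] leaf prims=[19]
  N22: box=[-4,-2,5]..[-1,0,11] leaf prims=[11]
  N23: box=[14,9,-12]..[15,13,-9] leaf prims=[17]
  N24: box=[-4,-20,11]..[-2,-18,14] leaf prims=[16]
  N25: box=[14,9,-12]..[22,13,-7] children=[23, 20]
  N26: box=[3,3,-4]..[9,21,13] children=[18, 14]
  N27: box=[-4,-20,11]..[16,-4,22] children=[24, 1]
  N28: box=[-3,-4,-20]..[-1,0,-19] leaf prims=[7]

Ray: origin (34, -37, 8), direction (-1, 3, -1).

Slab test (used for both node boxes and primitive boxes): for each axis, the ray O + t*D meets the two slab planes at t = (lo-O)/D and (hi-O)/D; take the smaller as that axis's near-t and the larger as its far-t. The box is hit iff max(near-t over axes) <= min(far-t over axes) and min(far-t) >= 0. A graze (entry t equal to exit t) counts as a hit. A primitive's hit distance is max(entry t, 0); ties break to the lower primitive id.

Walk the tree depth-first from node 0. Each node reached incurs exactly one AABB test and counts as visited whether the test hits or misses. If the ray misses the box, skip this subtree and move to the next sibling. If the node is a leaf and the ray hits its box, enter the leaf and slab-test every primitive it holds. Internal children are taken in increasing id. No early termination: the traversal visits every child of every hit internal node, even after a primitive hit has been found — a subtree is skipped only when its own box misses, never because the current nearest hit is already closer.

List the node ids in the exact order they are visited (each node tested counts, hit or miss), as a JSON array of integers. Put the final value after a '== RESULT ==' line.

Traverse from the root:
N0 x:[12,52] y:[17/3,58/3] z:[-14,28] -> hit [12,58/3], descend [5, 6, 15, 17]
  N5 x:[25,42] y:[34/3,58/3] z:[-5,12] -> miss, prune
  N6 x:[12,24] y:[19/3,50/3] z:[10,25] -> hit [12,50/3], descend [2, 12, 21, 25]
    N2 x:[13,16] y:[13,43/3] z:[10,14] -> hit [13,14] leaf, test {P12@t=13}
    N12 x:[22,24] y:[44/3,46/3] z:[21,22] -> miss, prune
    N21 x:[12,18] y:[19/3,22/3] z:[19,25] -> miss, prune
    N25 x:[12,20] y:[46/3,50/3] z:[15,20] -> hit [46/3,50/3], descend [20, 23]
      N20 x:[12,17] y:[47/3,16] z:[15,18] -> hit [47/3,16] leaf, test {P4@t=47/3}
      N23 x:[19,20] y:[46/3,50/3] z:[17,20] -> miss, prune
  N15 x:[18,52] y:[17/3,12] z:[-14,3] -> miss, prune
  N17 x:[26,50] y:[11,19] z:[20,28] -> miss, prune

11 AABB tests over nodes [0, 5, 6, 2, 12, 21, 25, 20, 23, 15, 17]; 2 leaves entered; closest P12.

== RESULT ==
[0, 5, 6, 2, 12, 21, 25, 20, 23, 15, 17]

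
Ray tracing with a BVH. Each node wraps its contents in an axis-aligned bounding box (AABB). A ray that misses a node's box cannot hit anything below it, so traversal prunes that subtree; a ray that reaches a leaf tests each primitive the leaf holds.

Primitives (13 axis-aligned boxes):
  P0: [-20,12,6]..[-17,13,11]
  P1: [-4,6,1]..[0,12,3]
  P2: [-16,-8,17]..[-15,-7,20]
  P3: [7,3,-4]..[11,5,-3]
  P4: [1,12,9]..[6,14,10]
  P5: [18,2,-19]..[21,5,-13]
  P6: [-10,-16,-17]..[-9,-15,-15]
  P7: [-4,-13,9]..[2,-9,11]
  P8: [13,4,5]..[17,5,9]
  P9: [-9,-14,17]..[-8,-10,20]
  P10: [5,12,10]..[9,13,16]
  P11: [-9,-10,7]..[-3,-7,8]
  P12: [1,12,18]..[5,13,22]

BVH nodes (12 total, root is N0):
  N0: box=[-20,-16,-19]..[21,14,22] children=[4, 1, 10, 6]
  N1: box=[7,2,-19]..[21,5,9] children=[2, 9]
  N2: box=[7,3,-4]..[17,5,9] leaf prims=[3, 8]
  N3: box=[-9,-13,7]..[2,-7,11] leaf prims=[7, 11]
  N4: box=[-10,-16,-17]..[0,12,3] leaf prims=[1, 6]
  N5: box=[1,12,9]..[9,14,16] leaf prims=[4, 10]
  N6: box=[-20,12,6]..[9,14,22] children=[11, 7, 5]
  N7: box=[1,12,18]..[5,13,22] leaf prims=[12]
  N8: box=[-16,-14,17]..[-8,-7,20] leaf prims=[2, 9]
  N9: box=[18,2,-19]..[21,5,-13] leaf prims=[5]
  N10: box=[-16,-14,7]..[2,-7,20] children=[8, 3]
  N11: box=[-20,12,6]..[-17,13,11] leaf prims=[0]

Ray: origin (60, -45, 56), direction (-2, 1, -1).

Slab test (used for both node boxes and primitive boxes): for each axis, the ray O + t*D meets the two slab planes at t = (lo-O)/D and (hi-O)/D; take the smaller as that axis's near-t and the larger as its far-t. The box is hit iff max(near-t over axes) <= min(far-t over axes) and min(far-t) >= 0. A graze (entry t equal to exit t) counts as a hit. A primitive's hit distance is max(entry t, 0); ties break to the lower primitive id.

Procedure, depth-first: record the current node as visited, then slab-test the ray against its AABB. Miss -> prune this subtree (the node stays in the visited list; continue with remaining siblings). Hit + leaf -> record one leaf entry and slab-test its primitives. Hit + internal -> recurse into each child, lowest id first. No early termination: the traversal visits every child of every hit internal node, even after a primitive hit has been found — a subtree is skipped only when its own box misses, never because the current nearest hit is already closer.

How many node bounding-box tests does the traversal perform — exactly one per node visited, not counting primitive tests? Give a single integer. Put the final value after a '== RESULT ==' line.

Trace the traversal:
N0 x:[39/2,40] y:[29,59] z:[34,75] -> hit [34,40], descend [1, 4, 6, 10]
  N1 x:[39/2,53/2] y:[47,50] z:[47,75] -> miss, prune
  N4 x:[30,35] y:[29,57] z:[53,73] -> miss, prune
  N6 x:[51/2,40] y:[57,59] z:[34,50] -> miss, prune
  N10 x:[29,38] y:[31,38] z:[36,49] -> hit [36,38], descend [3, 8]
    N3 x:[29,69/2] y:[32,38] z:[45,49] -> miss, prune
    N8 x:[34,38] y:[31,38] z:[36,39] -> hit [36,38] leaf, test {P2@t=75/2, P9(miss)}

7 AABB tests over nodes [0, 1, 4, 6, 10, 3, 8]; 1 leaf entered; closest P2.

== RESULT ==
7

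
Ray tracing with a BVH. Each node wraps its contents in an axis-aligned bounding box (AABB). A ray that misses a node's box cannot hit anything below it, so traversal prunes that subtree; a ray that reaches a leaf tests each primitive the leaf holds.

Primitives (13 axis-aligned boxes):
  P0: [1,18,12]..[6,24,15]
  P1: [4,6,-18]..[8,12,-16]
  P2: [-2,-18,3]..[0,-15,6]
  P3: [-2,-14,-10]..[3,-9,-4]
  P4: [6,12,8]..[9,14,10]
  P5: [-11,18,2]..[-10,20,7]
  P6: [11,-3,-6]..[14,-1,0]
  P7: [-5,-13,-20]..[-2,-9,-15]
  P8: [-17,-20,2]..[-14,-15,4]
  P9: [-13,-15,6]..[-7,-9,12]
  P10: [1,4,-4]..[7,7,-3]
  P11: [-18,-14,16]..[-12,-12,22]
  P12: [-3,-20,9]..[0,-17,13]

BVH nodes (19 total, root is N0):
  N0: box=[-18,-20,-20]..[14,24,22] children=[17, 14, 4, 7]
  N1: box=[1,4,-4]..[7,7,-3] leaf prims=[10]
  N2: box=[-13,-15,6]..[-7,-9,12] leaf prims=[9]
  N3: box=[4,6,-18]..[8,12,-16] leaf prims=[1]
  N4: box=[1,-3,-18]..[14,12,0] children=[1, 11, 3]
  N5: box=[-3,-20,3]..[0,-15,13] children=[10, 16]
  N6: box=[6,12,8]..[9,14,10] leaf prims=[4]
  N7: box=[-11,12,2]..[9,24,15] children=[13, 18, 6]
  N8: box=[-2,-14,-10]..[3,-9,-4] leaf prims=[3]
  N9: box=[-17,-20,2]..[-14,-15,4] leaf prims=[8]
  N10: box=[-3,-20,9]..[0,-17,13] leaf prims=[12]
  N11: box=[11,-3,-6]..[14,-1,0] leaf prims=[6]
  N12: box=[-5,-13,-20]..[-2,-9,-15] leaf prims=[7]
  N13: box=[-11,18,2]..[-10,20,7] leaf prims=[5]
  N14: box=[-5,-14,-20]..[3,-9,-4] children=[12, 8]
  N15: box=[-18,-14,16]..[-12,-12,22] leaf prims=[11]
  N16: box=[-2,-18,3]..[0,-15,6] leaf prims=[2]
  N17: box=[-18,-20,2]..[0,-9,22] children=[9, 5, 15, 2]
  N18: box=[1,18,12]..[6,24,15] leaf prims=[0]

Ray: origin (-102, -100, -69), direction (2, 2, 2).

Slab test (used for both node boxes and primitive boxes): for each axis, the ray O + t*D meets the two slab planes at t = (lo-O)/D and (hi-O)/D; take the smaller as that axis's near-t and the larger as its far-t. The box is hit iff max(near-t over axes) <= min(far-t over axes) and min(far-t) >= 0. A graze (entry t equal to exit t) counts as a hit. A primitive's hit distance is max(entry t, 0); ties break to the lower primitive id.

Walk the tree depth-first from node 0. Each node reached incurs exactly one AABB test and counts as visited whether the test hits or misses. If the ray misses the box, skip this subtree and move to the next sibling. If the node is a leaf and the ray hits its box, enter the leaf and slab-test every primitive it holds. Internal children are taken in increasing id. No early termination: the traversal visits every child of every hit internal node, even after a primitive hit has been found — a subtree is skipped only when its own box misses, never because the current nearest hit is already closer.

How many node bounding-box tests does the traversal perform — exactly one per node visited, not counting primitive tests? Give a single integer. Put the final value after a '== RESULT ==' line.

Walk:
N0 x:[42,58] y:[40,62] z:[49/2,91/2] -> hit [42,91/2], descend [4, 7, 14, 17]
  N4 x:[103/2,58] y:[97/2,56] z:[51/2,69/2] -> miss, prune
  N7 x:[91/2,111/2] y:[56,62] z:[71/2,42] -> miss, prune
  N14 x:[97/2,105/2] y:[43,91/2] z:[49/2,65/2] -> miss, prune
  N17 x:[42,51] y:[40,91/2] z:[71/2,91/2] -> hit [42,91/2], descend [2, 5, 9, 15]
    N2 x:[89/2,95/2] y:[85/2,91/2] z:[75/2,81/2] -> miss, prune
    N5 x:[99/2,51] y:[40,85/2] z:[36,41] -> miss, prune
    N9 x:[85/2,44] y:[40,85/2] z:[71/2,73/2] -> miss, prune
    N15 x:[42,45] y:[43,44] z:[85/2,91/2] -> hit [43,44] leaf, test {P11@t=43}

Visited [0, 4, 7, 14, 17, 2, 5, 9, 15]. Tests: 9 box, 1 leaf. Nearest: P11.

== RESULT ==
9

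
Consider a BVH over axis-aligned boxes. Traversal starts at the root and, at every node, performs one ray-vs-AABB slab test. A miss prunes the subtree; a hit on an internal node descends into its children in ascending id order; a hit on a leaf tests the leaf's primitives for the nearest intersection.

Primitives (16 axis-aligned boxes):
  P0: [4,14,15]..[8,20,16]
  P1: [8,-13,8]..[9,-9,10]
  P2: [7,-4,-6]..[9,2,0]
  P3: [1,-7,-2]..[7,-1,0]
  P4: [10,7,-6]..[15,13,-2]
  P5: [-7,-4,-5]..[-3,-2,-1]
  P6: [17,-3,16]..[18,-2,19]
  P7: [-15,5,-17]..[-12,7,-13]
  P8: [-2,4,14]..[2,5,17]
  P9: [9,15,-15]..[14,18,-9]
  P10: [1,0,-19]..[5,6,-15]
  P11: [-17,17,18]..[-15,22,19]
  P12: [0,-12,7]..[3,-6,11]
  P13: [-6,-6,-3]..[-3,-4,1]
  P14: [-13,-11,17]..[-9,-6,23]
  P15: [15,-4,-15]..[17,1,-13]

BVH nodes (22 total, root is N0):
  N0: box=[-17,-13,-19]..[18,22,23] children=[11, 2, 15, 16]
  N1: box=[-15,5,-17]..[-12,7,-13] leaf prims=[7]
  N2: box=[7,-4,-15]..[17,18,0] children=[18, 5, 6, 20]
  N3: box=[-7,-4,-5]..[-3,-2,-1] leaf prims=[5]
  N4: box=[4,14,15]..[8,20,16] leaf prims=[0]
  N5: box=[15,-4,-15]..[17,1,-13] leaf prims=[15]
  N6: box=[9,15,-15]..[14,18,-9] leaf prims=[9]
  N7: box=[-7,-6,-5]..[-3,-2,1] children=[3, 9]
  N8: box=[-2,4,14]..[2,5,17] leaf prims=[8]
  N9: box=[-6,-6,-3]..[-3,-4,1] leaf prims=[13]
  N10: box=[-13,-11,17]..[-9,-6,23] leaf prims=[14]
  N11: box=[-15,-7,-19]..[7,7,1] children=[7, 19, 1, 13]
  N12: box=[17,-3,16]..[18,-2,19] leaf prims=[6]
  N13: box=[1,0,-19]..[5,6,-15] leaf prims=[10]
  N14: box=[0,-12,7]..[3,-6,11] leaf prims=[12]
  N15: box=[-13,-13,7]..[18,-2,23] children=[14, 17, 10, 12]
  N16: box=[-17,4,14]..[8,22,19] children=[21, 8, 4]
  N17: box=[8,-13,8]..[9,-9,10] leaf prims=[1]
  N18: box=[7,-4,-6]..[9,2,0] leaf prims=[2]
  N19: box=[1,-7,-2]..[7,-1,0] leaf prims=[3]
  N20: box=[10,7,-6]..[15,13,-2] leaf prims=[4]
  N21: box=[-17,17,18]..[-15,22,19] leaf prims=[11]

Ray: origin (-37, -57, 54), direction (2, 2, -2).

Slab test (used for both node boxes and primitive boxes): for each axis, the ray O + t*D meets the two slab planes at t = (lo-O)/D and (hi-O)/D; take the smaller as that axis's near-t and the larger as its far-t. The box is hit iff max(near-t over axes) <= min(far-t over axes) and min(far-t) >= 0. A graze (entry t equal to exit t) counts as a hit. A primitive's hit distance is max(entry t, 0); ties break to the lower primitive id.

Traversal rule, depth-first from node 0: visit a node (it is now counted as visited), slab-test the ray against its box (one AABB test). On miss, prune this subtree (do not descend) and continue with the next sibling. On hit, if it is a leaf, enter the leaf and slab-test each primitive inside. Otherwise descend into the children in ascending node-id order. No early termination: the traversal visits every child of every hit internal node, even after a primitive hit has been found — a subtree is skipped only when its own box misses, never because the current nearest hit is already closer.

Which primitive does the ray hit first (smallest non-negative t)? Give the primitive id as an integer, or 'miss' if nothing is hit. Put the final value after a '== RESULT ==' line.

Traverse from the root:
N0 x:[10,55/2] y:[22,79/2] z:[31/2,73/2] -> hit [22,55/2], descend [2, 11, 15, 16]
  N2 x:[22,27] y:[53/2,75/2] z:[27,69/2] -> hit [27,27], descend [5, 6, 18, 20]
    N5 x:[26,27] y:[53/2,29] z:[67/2,69/2] -> miss, prune
    N6 x:[23,51/2] y:[36,75/2] z:[63/2,69/2] -> miss, prune
    N18 x:[22,23] y:[53/2,59/2] z:[27,30] -> miss, prune
    N20 x:[47/2,26] y:[32,35] z:[28,30] -> miss, prune
  N11 x:[11,22] y:[25,32] z:[53/2,73/2] -> miss, prune
  N15 x:[12,55/2] y:[22,55/2] z:[31/2,47/2] -> hit [22,47/2], descend [10, 12, 14, 17]
    N10 x:[12,14] y:[23,51/2] z:[31/2,37/2] -> miss, prune
    N12 x:[27,55/2] y:[27,55/2] z:[35/2,19] -> miss, prune
    N14 x:[37/2,20] y:[45/2,51/2] z:[43/2,47/2] -> miss, prune
    N17 x:[45/2,23] y:[22,24] z:[22,23] -> hit [45/2,23] leaf, test {P1@t=45/2}
  N16 x:[10,45/2] y:[61/2,79/2] z:[35/2,20] -> miss, prune

Summary -> nodes [0, 2, 5, 6, 18, 20, 11, 15, 10, 12, 14, 17, 16]; box-tests=13; leaf-entries=1; first=P1

== RESULT ==
1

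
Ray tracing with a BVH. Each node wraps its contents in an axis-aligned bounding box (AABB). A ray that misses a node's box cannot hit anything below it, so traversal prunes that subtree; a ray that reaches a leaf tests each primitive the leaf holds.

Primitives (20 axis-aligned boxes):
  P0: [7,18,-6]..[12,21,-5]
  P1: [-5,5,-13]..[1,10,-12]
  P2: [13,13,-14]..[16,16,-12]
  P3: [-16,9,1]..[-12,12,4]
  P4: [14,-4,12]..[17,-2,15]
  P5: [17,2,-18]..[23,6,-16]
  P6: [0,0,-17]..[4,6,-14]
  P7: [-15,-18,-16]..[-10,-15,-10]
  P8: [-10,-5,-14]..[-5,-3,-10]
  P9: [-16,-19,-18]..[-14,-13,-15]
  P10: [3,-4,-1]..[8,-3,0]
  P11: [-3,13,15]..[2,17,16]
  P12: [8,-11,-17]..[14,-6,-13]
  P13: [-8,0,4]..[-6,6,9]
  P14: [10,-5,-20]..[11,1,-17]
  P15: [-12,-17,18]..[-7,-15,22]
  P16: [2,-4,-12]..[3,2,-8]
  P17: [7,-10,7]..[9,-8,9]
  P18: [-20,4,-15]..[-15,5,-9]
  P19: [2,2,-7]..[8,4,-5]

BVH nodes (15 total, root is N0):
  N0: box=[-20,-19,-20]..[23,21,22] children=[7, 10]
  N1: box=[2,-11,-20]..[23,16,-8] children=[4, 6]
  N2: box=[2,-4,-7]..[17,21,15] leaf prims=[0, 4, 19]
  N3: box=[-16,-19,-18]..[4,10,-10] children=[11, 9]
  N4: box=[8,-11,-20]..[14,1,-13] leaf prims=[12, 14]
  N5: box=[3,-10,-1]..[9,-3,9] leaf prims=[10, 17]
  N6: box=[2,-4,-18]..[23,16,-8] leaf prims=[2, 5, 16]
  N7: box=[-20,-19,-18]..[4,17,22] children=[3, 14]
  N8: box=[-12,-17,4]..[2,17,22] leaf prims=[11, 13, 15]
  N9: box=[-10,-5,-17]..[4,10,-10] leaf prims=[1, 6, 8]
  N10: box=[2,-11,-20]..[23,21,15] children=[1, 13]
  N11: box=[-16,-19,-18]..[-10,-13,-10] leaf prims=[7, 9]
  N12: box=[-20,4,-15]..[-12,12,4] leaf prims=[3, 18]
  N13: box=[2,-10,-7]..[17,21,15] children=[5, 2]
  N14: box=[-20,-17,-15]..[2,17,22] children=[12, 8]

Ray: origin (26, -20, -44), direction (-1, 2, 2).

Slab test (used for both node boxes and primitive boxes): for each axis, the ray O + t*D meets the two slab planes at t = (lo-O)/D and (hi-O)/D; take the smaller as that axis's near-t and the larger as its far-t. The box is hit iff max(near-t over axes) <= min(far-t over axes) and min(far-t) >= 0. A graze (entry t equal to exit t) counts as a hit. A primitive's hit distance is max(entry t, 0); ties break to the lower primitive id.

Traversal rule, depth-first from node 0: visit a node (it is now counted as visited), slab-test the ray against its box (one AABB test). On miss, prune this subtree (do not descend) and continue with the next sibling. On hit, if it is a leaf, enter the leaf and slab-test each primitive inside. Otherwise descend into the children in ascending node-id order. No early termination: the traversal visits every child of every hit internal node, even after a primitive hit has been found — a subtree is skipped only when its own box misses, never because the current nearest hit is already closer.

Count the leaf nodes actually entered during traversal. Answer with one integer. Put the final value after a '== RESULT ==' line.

Traverse from the root:
N0 x:[3,46] y:[1/2,41/2] z:[12,33] -> hit [12,41/2], descend [7, 10]
  N7 x:[22,46] y:[1/2,37/2] z:[13,33] -> miss, prune
  N10 x:[3,24] y:[9/2,41/2] z:[12,59/2] -> hit [12,41/2], descend [1, 13]
    N1 x:[3,24] y:[9/2,18] z:[12,18] -> hit [12,18], descend [4, 6]
      N4 x:[12,18] y:[9/2,21/2] z:[12,31/2] -> miss, prune
      N6 x:[3,24] y:[8,18] z:[13,18] -> hit [13,18] leaf, test {P2(miss), P5(miss), P16(miss)}
    N13 x:[9,24] y:[5,41/2] z:[37/2,59/2] -> hit [37/2,41/2], descend [2, 5]
      N2 x:[9,24] y:[8,41/2] z:[37/2,59/2] -> hit [37/2,41/2] leaf, test {P0@t=19, P4(miss), P19(miss)}
      N5 x:[17,23] y:[5,17/2] z:[43/2,53/2] -> miss, prune

Visited [0, 7, 10, 1, 4, 6, 13, 2, 5]. Tests: 9 box, 2 leaf. Nearest: P0.

== RESULT ==
2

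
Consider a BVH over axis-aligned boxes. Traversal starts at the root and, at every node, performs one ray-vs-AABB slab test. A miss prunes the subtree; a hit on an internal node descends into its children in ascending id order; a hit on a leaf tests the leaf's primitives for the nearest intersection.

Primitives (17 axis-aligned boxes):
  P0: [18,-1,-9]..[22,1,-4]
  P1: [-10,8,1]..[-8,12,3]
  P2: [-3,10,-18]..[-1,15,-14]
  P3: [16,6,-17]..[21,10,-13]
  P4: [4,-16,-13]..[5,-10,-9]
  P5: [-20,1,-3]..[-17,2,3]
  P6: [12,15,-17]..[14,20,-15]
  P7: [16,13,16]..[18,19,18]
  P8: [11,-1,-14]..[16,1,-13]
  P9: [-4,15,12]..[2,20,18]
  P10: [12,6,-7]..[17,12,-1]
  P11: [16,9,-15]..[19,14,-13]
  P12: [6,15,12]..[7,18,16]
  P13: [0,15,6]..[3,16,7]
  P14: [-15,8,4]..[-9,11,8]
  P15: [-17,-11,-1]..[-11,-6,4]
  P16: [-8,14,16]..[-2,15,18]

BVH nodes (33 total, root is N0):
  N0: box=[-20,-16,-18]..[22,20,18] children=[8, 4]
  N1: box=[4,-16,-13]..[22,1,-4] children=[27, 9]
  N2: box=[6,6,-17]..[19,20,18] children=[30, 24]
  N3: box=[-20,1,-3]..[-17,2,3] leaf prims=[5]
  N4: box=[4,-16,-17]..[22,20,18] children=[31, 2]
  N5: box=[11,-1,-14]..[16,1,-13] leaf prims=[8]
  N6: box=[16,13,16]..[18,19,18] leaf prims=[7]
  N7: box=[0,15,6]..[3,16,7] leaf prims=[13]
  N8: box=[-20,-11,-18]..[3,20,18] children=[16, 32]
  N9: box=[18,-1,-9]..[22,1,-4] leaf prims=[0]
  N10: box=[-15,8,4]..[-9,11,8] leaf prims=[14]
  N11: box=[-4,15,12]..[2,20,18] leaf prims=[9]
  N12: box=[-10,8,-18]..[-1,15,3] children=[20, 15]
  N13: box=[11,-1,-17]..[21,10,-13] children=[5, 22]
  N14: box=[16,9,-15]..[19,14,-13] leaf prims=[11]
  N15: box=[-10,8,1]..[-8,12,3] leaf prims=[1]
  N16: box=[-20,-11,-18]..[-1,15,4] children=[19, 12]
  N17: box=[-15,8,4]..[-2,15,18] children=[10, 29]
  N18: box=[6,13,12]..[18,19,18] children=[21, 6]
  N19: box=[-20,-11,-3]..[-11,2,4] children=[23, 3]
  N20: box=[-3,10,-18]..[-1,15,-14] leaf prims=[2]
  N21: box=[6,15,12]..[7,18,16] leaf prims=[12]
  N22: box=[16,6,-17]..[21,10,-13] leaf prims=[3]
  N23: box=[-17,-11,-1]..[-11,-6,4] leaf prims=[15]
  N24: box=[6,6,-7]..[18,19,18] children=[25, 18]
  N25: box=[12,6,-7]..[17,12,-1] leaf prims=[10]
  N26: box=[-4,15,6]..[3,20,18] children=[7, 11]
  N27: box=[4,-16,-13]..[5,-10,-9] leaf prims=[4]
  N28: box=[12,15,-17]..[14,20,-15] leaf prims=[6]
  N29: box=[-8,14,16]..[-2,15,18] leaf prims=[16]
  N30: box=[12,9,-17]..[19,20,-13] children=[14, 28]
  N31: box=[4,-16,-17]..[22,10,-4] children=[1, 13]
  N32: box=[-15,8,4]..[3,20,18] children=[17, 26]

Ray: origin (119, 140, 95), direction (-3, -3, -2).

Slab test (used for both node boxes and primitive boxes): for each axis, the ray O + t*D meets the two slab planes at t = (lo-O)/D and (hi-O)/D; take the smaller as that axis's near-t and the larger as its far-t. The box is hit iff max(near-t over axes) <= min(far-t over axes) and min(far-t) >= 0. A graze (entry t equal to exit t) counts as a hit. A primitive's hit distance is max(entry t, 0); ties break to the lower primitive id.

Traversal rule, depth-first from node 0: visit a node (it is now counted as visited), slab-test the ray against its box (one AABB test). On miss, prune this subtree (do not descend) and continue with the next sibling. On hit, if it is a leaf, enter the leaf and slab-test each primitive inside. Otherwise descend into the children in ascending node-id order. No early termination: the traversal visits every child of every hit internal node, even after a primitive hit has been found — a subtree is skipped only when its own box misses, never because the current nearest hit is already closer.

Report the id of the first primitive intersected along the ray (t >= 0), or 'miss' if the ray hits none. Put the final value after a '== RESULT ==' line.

Traverse from the root:
N0 x:[97/3,139/3] y:[40,52] z:[77/2,113/2] -> hit [40,139/3], descend [4, 8]
  N4 x:[97/3,115/3] y:[40,52] z:[77/2,56] -> miss, prune
  N8 x:[116/3,139/3] y:[40,151/3] z:[77/2,113/2] -> hit [40,139/3], descend [16, 32]
    N16 x:[40,139/3] y:[125/3,151/3] z:[91/2,113/2] -> hit [91/2,139/3], descend [12, 19]
      N12 x:[40,43] y:[125/3,44] z:[46,113/2] -> miss, prune
      N19 x:[130/3,139/3] y:[46,151/3] z:[91/2,49] -> hit [46,139/3], descend [3, 23]
        N3 x:[136/3,139/3] y:[46,139/3] z:[46,49] -> hit [46,139/3] leaf, test {P5@t=46}
        N23 x:[130/3,136/3] y:[146/3,151/3] z:[91/2,48] -> miss, prune
    N32 x:[116/3,134/3] y:[40,44] z:[77/2,91/2] -> hit [40,44], descend [17, 26]
      N17 x:[121/3,134/3] y:[125/3,44] z:[77/2,91/2] -> hit [125/3,44], descend [10, 29]
        N10 x:[128/3,134/3] y:[43,44] z:[87/2,91/2] -> hit [87/2,44] leaf, test {P14@t=87/2}
        N29 x:[121/3,127/3] y:[125/3,42] z:[77/2,79/2] -> miss, prune
      N26 x:[116/3,41] y:[40,125/3] z:[77/2,89/2] -> hit [40,41], descend [7, 11]
        N7 x:[116/3,119/3] y:[124/3,125/3] z:[44,89/2] -> miss, prune
        N11 x:[39,41] y:[40,125/3] z:[77/2,83/2] -> hit [40,41] leaf, test {P9@t=40}

15 AABB tests over nodes [0, 4, 8, 16, 12, 19, 3, 23, 32, 17, 10, 29, 26, 7, 11]; 3 leaves entered; closest P9.

== RESULT ==
9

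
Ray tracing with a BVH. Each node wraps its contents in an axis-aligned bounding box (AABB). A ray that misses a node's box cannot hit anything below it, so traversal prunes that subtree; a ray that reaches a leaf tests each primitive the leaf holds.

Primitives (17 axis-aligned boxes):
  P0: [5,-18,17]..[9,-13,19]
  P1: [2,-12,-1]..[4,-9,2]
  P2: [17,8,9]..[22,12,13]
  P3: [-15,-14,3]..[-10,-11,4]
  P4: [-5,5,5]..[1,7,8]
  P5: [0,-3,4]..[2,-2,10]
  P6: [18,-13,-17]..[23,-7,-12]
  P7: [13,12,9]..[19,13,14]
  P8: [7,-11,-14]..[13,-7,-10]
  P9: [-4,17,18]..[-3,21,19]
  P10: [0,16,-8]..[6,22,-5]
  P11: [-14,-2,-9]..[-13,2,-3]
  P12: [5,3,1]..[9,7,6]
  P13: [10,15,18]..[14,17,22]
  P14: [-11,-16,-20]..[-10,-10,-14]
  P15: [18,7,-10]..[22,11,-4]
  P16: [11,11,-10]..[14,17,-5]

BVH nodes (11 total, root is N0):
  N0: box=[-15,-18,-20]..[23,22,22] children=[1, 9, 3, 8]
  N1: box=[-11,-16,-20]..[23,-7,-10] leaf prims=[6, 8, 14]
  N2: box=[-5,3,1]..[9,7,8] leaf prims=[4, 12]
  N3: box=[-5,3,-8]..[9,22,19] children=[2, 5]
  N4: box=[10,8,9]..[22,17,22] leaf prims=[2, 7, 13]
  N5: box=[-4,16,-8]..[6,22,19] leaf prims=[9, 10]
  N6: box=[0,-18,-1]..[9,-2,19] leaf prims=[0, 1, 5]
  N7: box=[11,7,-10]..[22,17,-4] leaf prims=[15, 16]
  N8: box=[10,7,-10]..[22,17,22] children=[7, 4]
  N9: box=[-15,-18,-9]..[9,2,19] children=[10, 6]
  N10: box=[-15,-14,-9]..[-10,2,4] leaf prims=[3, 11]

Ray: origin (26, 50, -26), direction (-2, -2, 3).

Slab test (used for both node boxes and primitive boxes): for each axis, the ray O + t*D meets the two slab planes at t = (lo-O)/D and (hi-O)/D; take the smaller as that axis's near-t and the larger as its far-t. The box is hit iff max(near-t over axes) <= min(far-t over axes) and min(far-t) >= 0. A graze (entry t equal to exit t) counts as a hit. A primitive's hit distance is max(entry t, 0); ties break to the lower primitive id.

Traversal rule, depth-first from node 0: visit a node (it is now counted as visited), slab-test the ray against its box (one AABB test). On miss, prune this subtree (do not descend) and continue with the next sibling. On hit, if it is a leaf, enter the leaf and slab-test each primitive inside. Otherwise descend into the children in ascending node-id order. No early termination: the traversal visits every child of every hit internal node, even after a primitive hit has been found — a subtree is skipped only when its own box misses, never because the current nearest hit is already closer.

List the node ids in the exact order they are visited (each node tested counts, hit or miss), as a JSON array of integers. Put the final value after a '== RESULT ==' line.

Trace the traversal:
N0 x:[3/2,41/2] y:[14,34] z:[2,16] -> hit [14,16], descend [1, 3, 8, 9]
  N1 x:[3/2,37/2] y:[57/2,33] z:[2,16/3] -> miss, prune
  N3 x:[17/2,31/2] y:[14,47/2] z:[6,15] -> hit [14,15], descend [2, 5]
    N2 x:[17/2,31/2] y:[43/2,47/2] z:[9,34/3] -> miss, prune
    N5 x:[10,15] y:[14,17] z:[6,15] -> hit [14,15] leaf, test {P9@t=44/3, P10(miss)}
  N8 x:[2,8] y:[33/2,43/2] z:[16/3,16] -> miss, prune
  N9 x:[17/2,41/2] y:[24,34] z:[17/3,15] -> miss, prune

Summary -> nodes [0, 1, 3, 2, 5, 8, 9]; box-tests=7; leaf-entries=1; first=P9

== RESULT ==
[0, 1, 3, 2, 5, 8, 9]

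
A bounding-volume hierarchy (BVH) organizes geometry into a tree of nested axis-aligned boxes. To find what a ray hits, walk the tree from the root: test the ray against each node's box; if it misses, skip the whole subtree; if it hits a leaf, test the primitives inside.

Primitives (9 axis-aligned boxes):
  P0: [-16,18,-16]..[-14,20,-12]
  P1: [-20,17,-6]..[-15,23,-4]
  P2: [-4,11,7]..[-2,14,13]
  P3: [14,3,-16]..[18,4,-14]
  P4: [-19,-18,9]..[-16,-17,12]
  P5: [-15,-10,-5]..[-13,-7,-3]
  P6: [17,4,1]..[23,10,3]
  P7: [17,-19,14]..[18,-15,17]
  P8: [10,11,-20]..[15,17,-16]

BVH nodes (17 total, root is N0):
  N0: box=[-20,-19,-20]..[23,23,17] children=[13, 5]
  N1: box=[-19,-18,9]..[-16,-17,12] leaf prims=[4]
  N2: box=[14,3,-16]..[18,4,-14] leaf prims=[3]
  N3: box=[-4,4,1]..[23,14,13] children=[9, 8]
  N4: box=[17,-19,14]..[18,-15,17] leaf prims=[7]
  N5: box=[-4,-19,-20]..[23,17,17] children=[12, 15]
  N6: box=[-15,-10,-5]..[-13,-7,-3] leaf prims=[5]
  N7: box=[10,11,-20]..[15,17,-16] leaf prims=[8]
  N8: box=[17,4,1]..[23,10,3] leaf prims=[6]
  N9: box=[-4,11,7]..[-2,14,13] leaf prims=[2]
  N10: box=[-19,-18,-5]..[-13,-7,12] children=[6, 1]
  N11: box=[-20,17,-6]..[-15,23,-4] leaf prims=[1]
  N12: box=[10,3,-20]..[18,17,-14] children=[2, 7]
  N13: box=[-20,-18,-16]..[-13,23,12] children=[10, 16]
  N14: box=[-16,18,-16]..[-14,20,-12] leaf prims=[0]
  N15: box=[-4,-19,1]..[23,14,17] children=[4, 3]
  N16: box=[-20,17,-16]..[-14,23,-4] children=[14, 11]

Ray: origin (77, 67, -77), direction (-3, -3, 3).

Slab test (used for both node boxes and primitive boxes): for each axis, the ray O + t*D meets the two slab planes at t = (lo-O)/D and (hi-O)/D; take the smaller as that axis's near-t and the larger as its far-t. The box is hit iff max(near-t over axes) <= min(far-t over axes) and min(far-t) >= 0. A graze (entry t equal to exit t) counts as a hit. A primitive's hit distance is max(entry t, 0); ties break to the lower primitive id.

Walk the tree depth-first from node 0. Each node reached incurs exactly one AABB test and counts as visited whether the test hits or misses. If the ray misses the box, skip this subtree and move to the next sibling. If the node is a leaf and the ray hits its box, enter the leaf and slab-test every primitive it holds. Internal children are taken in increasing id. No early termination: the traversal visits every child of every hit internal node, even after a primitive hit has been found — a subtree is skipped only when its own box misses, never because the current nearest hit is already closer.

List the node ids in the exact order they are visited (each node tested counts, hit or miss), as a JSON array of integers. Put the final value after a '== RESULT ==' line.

Walk:
N0 x:[18,97/3] y:[44/3,86/3] z:[19,94/3] -> hit [19,86/3], descend [5, 13]
  N5 x:[18,27] y:[50/3,86/3] z:[19,94/3] -> hit [19,27], descend [12, 15]
    N12 x:[59/3,67/3] y:[50/3,64/3] z:[19,21] -> hit [59/3,21], descend [2, 7]
      N2 x:[59/3,21] y:[21,64/3] z:[61/3,21] -> hit [21,21] leaf, test {P3@t=21}
      N7 x:[62/3,67/3] y:[50/3,56/3] z:[19,61/3] -> miss, prune
    N15 x:[18,27] y:[53/3,86/3] z:[26,94/3] -> hit [26,27], descend [3, 4]
      N3 x:[18,27] y:[53/3,21] z:[26,30] -> miss, prune
      N4 x:[59/3,20] y:[82/3,86/3] z:[91/3,94/3] -> miss, prune
  N13 x:[30,97/3] y:[44/3,85/3] z:[61/3,89/3] -> miss, prune

order=[0, 5, 12, 2, 7, 15, 3, 4, 13]  |boxes|=9  |leaves|=1  hit=P3

== RESULT ==
[0, 5, 12, 2, 7, 15, 3, 4, 13]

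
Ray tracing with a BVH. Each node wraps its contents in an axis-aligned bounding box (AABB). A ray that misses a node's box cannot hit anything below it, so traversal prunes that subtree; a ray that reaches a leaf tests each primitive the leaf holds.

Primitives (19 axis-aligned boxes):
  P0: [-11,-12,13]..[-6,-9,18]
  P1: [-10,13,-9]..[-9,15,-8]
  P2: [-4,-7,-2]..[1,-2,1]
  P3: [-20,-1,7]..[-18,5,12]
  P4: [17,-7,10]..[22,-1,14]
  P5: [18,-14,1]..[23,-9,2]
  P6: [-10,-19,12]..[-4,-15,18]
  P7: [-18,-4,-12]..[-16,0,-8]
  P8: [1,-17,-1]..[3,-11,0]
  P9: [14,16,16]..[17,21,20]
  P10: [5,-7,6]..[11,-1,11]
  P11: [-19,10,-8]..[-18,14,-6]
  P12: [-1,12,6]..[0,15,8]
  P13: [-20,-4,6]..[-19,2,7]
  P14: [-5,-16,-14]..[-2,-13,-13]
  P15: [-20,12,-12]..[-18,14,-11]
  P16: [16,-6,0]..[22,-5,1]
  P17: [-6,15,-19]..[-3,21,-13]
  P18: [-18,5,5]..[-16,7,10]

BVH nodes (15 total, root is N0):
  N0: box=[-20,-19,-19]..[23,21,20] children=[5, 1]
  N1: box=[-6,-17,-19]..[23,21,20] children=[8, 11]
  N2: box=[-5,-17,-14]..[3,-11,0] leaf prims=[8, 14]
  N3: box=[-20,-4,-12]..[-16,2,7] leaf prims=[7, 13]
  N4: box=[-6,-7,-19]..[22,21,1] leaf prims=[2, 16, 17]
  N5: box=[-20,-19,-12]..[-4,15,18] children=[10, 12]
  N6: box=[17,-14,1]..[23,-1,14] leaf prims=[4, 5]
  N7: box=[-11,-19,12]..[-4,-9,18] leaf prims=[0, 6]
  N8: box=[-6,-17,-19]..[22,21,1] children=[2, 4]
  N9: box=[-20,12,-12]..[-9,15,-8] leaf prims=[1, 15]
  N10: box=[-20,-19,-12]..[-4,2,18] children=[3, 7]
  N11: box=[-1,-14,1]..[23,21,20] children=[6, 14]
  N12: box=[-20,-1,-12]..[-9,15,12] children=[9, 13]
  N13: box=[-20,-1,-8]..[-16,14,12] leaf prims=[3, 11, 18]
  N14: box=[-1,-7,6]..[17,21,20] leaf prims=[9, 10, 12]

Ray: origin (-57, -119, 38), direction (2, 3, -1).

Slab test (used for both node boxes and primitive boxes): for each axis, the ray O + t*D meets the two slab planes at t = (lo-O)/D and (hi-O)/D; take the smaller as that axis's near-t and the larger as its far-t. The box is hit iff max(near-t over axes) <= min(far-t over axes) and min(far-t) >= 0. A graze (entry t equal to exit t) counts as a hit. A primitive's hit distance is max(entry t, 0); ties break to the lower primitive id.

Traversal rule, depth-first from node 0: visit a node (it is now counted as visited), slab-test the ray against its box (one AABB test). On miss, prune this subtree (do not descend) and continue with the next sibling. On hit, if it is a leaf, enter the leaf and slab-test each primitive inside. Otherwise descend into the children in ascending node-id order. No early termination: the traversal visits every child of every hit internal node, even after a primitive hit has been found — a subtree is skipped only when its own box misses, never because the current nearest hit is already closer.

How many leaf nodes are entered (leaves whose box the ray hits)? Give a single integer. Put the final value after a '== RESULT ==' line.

Walk:
N0 x:[37/2,40] y:[100/3,140/3] z:[18,57] -> hit [100/3,40], descend [1, 5]
  N1 x:[51/2,40] y:[34,140/3] z:[18,57] -> hit [34,40], descend [8, 11]
    N8 x:[51/2,79/2] y:[34,140/3] z:[37,57] -> hit [37,79/2], descend [2, 4]
      N2 x:[26,30] y:[34,36] z:[38,52] -> miss, prune
      N4 x:[51/2,79/2] y:[112/3,140/3] z:[37,57] -> hit [112/3,79/2] leaf, test {P2(miss), P16@t=113/3, P17(miss)}
    N11 x:[28,40] y:[35,140/3] z:[18,37] -> hit [35,37], descend [6, 14]
      N6 x:[37,40] y:[35,118/3] z:[24,37] -> hit [37,37] leaf, test {P4(miss), P5(miss)}
      N14 x:[28,37] y:[112/3,140/3] z:[18,32] -> miss, prune
  N5 x:[37/2,53/2] y:[100/3,134/3] z:[20,50] -> miss, prune

Visited [0, 1, 8, 2, 4, 11, 6, 14, 5]. Tests: 9 box, 2 leaf. Nearest: P16.

== RESULT ==
2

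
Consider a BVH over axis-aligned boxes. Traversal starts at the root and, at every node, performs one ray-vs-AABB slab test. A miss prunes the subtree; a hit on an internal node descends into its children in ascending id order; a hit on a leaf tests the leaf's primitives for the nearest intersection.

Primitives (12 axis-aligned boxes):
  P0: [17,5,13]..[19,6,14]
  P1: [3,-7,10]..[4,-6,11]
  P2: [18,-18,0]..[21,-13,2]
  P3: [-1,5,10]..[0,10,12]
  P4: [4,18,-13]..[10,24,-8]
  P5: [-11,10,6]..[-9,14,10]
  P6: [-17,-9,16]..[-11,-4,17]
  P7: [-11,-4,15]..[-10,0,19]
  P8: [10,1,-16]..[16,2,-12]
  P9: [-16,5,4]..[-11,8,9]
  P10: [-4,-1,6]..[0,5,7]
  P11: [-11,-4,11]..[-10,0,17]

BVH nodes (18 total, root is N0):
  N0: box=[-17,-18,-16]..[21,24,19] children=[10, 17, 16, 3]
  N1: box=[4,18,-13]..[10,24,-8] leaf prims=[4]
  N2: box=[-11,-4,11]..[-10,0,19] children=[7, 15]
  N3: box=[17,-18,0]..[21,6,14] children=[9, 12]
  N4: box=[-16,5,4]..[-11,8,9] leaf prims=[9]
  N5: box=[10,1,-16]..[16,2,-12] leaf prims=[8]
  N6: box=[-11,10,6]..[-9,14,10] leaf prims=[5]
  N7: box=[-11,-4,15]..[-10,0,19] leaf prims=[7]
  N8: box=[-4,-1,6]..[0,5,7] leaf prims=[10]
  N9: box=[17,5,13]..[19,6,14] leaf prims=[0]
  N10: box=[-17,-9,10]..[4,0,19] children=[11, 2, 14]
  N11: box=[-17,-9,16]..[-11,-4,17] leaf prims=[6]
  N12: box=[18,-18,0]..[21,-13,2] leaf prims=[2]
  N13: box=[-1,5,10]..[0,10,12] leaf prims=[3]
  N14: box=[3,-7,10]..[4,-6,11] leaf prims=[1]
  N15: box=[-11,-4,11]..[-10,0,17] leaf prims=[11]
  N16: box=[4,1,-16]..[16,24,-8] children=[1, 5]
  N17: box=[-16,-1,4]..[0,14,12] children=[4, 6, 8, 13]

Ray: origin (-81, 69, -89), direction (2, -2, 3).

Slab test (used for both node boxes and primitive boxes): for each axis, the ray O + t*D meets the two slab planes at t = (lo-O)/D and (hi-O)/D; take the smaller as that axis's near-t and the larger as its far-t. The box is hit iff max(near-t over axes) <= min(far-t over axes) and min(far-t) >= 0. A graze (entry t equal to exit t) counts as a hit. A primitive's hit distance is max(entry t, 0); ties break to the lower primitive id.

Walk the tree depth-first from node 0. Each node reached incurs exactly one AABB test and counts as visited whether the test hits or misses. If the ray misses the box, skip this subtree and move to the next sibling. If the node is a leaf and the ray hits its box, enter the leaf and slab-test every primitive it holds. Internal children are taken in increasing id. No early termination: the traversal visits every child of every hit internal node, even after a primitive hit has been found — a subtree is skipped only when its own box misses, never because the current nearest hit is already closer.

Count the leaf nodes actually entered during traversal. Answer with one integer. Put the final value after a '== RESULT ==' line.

Traverse from the root:
N0 x:[32,51] y:[45/2,87/2] z:[73/3,36] -> hit [32,36], descend [3, 10, 16, 17]
  N3 x:[49,51] y:[63/2,87/2] z:[89/3,103/3] -> miss, prune
  N10 x:[32,85/2] y:[69/2,39] z:[33,36] -> hit [69/2,36], descend [2, 11, 14]
    N2 x:[35,71/2] y:[69/2,73/2] z:[100/3,36] -> hit [35,71/2], descend [7, 15]
      N7 x:[35,71/2] y:[69/2,73/2] z:[104/3,36] -> hit [35,71/2] leaf, test {P7@t=35}
      N15 x:[35,71/2] y:[69/2,73/2] z:[100/3,106/3] -> hit [35,106/3] leaf, test {P11@t=35}
    N11 x:[32,35] y:[73/2,39] z:[35,106/3] -> miss, prune
    N14 x:[42,85/2] y:[75/2,38] z:[33,100/3] -> miss, prune
  N16 x:[85/2,97/2] y:[45/2,34] z:[73/3,27] -> miss, prune
  N17 x:[65/2,81/2] y:[55/2,35] z:[31,101/3] -> hit [65/2,101/3], descend [4, 6, 8, 13]
    N4 x:[65/2,35] y:[61/2,32] z:[31,98/3] -> miss, prune
    N6 x:[35,36] y:[55/2,59/2] z:[95/3,33] -> miss, prune
    N8 x:[77/2,81/2] y:[32,35] z:[95/3,32] -> miss, prune
    N13 x:[40,81/2] y:[59/2,32] z:[33,101/3] -> miss, prune

Summary -> nodes [0, 3, 10, 2, 7, 15, 11, 14, 16, 17, 4, 6, 8, 13]; box-tests=14; leaf-entries=2; first=P7

== RESULT ==
2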